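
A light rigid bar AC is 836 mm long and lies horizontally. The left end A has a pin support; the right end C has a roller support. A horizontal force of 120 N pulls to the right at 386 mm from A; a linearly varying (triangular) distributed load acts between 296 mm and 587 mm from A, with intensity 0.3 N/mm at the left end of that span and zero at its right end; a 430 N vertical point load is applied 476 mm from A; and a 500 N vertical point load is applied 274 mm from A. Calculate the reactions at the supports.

Resultant of the triangular load: ½ × 0.3 × 291 = 43.65 N, acting at 393 mm from A (one-third of the span from the peak).
Taking moments about A: C_y·836 − (½·0.3·291)·393 − 430·476 − 500·274 = 0 → C_y = 358834.45/836 = 429.228 ≈ 429.2 N.
ΣF_y = 0: A_y + 429.228 − ½·0.3·291 − 430 − 500 = 0 → A_y = 544.4 N.
ΣF_x = 0: A_x + 120 = 0 → A_x = -120.0 N.

A_x = -120.0 N, A_y = 544.4 N, C_y = 429.2 N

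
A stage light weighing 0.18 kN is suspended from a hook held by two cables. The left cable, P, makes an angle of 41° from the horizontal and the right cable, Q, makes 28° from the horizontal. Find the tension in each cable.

T_P = 0.1702 kN, T_Q = 0.1455 kN

ΣF_x = 0: −T_P·cos41° + T_Q·cos28° = 0 → T_Q = 0.854761·T_P.
ΣF_y = 0: T_P·sin41° + T_Q·sin28° = 0.18.
Substitute: T_P·(0.656059 + 0.854761·0.469472) = 0.18 → T_P = 0.170238 ≈ 0.1702 kN.
Then T_Q = 0.854761 × 0.170238 = 0.1455 kN.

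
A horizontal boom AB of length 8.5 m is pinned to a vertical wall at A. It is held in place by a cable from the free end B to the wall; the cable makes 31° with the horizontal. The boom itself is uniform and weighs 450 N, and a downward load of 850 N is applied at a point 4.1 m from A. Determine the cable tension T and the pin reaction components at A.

ΣM about A: T·sin31°·8.5 − 450·4.25 − 850·4.1 = 0 → T = 5397.5/(8.5·0.515038) = 1232.92 ≈ 1233 N.
ΣF_x = 0: A_x − T·cos31° = 0 → A_x = 1232.92 × 0.857167 = 1057 N.
ΣF_y = 0: A_y + T·sin31° − 450 − 850 = 0 → A_y = 1300 − 1232.92 × 0.515038 = 665.0 N.

T = 1233 N, A_x = 1057 N, A_y = 665.0 N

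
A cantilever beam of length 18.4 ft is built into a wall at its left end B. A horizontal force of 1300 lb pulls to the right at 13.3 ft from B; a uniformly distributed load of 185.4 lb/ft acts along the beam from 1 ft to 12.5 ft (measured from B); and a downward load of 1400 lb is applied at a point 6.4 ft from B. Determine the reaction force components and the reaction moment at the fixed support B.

B_x = -1300 lb, B_y = 3532 lb, M_B = 23350 lb·ft

Resultant of the distributed load: 185.4 × 11.5 = 2132.1 lb at 6.75 ft from B.
ΣF_x = 0: B_x + 1300 = 0 → B_x = -1300 lb.
ΣF_y = 0: B_y − 185.4·11.5 − 1400 = 0 → B_y = 3532 lb.
ΣM about B: M_B − (185.4·11.5)·6.75 − 1400·6.4 = 0 → M_B = 23350 lb·ft.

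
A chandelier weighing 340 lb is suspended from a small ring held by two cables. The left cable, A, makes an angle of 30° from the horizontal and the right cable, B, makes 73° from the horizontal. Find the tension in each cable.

ΣF_x = 0: −T_A·cos30° + T_B·cos73° = 0 → T_B = 2.96207·T_A.
ΣF_y = 0: T_A·sin30° + T_B·sin73° = 340.
Substitute: T_A·(0.5 + 2.96207·0.956305) = 340 → T_A = 102.021 ≈ 102.0 lb.
Then T_B = 2.96207 × 102.021 = 302.2 lb.

T_A = 102.0 lb, T_B = 302.2 lb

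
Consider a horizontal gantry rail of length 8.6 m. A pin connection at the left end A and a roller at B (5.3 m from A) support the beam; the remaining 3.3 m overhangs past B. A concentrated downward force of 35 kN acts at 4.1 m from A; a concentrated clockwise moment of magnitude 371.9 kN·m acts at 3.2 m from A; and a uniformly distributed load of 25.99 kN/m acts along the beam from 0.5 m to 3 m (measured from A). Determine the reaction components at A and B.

A_x = 0, A_y = -18.72 kN, B_y = 118.7 kN

Resultant of the distributed load: 25.99 × 2.5 = 64.975 kN at 1.75 m from A.
Moments about A: B_y·5.3 − 35·4.1 − 371.9 − (25.99·2.5)·1.75 = 0 → B_y = 629.10625/5.3 = 118.699 ≈ 118.7 kN.
ΣF_y = 0: A_y + 118.699 − 35 − 25.99·2.5 = 0 → A_y = -18.72 kN.
ΣF_x = 0: no horizontal applied forces, so A_x = 0.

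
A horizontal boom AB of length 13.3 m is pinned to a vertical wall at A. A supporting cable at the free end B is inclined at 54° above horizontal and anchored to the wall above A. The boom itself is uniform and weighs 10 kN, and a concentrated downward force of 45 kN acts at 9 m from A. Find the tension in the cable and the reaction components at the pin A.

ΣM about A: T·sin54°·13.3 − 10·6.65 − 45·9 = 0 → T = 471.5/(13.3·0.809017) = 43.82 kN.
ΣF_x = 0: A_x − T·cos54° = 0 → A_x = 43.82 × 0.587785 = 25.76 kN.
ΣF_y = 0: A_y + T·sin54° − 10 − 45 = 0 → A_y = 55 − 43.82 × 0.809017 = 19.55 kN.

T = 43.82 kN, A_x = 25.76 kN, A_y = 19.55 kN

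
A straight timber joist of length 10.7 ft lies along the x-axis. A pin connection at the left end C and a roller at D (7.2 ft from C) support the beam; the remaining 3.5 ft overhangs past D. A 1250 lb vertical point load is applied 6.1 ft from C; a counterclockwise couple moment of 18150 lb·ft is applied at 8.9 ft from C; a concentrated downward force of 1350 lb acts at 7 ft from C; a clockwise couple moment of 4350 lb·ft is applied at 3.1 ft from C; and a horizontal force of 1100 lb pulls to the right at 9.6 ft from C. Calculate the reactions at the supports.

C_x = -1100 lb, C_y = 2145 lb, D_y = 454.9 lb

Taking moments about C: D_y·7.2 − 1250·6.1 + 18150 − 1350·7 − 4350 = 0 → D_y = 3275/7.2 = 454.861 ≈ 454.9 lb.
ΣF_y = 0: C_y + 454.861 − 1250 − 1350 = 0 → C_y = 2145 lb.
ΣF_x = 0: C_x + 1100 = 0 → C_x = -1100 lb.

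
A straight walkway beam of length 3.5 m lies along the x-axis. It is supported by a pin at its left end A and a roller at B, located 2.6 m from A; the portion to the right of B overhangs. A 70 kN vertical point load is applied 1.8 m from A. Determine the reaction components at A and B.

Moments about A: B_y·2.6 − 70·1.8 = 0 → B_y = 126/2.6 = 48.4615 ≈ 48.46 kN.
ΣF_y = 0: A_y + 48.4615 − 70 = 0 → A_y = 21.54 kN.
ΣF_x = 0: no horizontal applied forces, so A_x = 0.

A_x = 0, A_y = 21.54 kN, B_y = 48.46 kN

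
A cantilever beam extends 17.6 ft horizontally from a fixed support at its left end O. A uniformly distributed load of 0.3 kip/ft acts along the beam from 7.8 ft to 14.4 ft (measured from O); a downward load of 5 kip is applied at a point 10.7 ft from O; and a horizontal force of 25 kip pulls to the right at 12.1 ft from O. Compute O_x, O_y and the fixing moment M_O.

Resultant of the distributed load: 0.3 × 6.6 = 1.98 kip at 11.1 ft from O.
ΣF_x = 0: O_x + 25 = 0 → O_x = -25.00 kip.
ΣF_y = 0: O_y − 0.3·6.6 − 5 = 0 → O_y = 6.980 kip.
ΣM about O: M_O − (0.3·6.6)·11.1 − 5·10.7 = 0 → M_O = 75.48 kip·ft.

O_x = -25.00 kip, O_y = 6.980 kip, M_O = 75.48 kip·ft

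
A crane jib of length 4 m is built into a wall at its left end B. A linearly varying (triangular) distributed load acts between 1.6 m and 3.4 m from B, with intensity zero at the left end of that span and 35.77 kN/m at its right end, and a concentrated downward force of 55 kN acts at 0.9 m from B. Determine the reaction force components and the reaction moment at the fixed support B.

B_x = 0, B_y = 87.19 kN, M_B = 139.6 kN·m

Resultant of the triangular load: ½ × 35.77 × 1.8 = 32.193 kN, acting at 2.8 m from B (one-third of the span from the peak).
ΣF_x = 0: B_x = 0.
ΣF_y = 0: B_y − ½·35.77·1.8 − 55 = 0 → B_y = 87.19 kN.
ΣM about B: M_B − (½·35.77·1.8)·2.8 − 55·0.9 = 0 → M_B = 139.6 kN·m.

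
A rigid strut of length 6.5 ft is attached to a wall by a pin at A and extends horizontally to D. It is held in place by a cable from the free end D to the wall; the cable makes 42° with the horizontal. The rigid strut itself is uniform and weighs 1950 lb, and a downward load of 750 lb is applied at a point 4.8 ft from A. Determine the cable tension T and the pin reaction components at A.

ΣM about A: T·sin42°·6.5 − 1950·3.25 − 750·4.8 = 0 → T = 9937.5/(6.5·0.669131) = 2284.82 ≈ 2285 lb.
ΣF_x = 0: A_x − T·cos42° = 0 → A_x = 2284.82 × 0.743145 = 1698 lb.
ΣF_y = 0: A_y + T·sin42° − 1950 − 750 = 0 → A_y = 2700 − 2284.82 × 0.669131 = 1171 lb.

T = 2285 lb, A_x = 1698 lb, A_y = 1171 lb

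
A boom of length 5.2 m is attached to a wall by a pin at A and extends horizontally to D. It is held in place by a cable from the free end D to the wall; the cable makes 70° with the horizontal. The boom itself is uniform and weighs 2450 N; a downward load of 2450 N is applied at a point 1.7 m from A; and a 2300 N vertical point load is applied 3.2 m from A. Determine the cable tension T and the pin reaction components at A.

T = 3662 N, A_x = 1253 N, A_y = 3759 N

ΣM about A: T·sin70°·5.2 − 2450·2.6 − 2450·1.7 − 2300·3.2 = 0 → T = 17895/(5.2·0.939693) = 3662.2 ≈ 3662 N.
ΣF_x = 0: A_x − T·cos70° = 0 → A_x = 3662.2 × 0.34202 = 1253 N.
ΣF_y = 0: A_y + T·sin70° − 2450 − 2450 − 2300 = 0 → A_y = 7200 − 3662.2 × 0.939693 = 3759 N.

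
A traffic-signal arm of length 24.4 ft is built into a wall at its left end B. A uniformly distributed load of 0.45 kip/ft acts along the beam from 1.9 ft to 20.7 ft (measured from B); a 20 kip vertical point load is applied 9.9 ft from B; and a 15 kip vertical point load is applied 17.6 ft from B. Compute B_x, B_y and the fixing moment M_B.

B_x = 0, B_y = 43.46 kip, M_B = 557.6 kip·ft

Resultant of the distributed load: 0.45 × 18.8 = 8.46 kip at 11.3 ft from B.
ΣF_x = 0: B_x = 0.
ΣF_y = 0: B_y − 0.45·18.8 − 20 − 15 = 0 → B_y = 43.46 kip.
ΣM about B: M_B − (0.45·18.8)·11.3 − 20·9.9 − 15·17.6 = 0 → M_B = 557.6 kip·ft.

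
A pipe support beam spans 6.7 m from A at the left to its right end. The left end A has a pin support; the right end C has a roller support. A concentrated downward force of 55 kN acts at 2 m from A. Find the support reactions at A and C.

Moments about A: C_y·6.7 − 55·2 = 0 → C_y = 110/6.7 = 16.4179 ≈ 16.42 kN.
ΣF_y = 0: A_y + 16.4179 − 55 = 0 → A_y = 38.58 kN.
ΣF_x = 0: no horizontal applied forces, so A_x = 0.

A_x = 0, A_y = 38.58 kN, C_y = 16.42 kN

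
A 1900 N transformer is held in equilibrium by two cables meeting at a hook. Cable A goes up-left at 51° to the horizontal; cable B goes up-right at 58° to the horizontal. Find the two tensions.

ΣF_x = 0: −T_A·cos51° + T_B·cos58° = 0 → T_B = 1.18758·T_A.
ΣF_y = 0: T_A·sin51° + T_B·sin58° = 1900.
Substitute: T_A·(0.777146 + 1.18758·0.848048) = 1900 → T_A = 1064.86 ≈ 1065 N.
Then T_B = 1.18758 × 1064.86 = 1265 N.

T_A = 1065 N, T_B = 1265 N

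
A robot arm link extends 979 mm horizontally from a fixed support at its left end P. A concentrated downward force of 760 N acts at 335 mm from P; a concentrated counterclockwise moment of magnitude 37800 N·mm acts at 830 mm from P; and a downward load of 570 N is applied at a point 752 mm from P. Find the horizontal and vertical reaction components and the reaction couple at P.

ΣF_x = 0: P_x = 0.
ΣF_y = 0: P_y − 760 − 570 = 0 → P_y = 1330 N.
ΣM about P: M_P − 760·335 + 37800 − 570·752 = 0 → M_P = 645400 N·mm.

P_x = 0, P_y = 1330 N, M_P = 645400 N·mm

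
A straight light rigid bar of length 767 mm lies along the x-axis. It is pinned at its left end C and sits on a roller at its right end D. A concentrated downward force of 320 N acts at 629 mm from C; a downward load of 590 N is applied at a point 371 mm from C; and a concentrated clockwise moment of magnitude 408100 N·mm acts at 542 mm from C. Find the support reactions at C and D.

C_x = 0, C_y = -169.9 N, D_y = 1080 N

ΣM about C: D_y·767 − 320·629 − 590·371 − 408100 = 0 → D_y = 828270/767 = 1079.88 ≈ 1080 N.
ΣF_y = 0: C_y + 1079.88 − 320 − 590 = 0 → C_y = -169.9 N.
ΣF_x = 0: no horizontal applied forces, so C_x = 0.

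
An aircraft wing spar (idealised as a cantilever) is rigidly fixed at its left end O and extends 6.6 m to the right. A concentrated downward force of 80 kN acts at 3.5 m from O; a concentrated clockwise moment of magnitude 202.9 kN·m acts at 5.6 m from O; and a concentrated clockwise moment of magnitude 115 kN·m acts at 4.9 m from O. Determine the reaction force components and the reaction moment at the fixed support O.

ΣF_x = 0: O_x = 0.
ΣF_y = 0: O_y − 80 = 0 → O_y = 80.00 kN.
ΣM about O: M_O − 80·3.5 − 202.9 − 115 = 0 → M_O = 597.9 kN·m.

O_x = 0, O_y = 80.00 kN, M_O = 597.9 kN·m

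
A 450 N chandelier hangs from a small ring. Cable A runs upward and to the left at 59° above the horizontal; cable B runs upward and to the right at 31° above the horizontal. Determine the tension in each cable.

T_A = 385.7 N, T_B = 231.8 N

ΣF_x = 0: −T_A·cos59° + T_B·cos31° = 0 → T_B = 0.600861·T_A.
ΣF_y = 0: T_A·sin59° + T_B·sin31° = 450.
Substitute: T_A·(0.857167 + 0.600861·0.515038) = 450 → T_A = 385.725 ≈ 385.7 N.
Then T_B = 0.600861 × 385.725 = 231.8 N.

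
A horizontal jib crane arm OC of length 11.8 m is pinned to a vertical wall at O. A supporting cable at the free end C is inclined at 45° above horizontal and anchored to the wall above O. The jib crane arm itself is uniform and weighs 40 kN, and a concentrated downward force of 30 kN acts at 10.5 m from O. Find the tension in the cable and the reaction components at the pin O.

ΣM about O: T·sin45°·11.8 − 40·5.9 − 30·10.5 = 0 → T = 551/(11.8·0.707107) = 66.0366 ≈ 66.04 kN.
ΣF_x = 0: O_x − T·cos45° = 0 → O_x = 66.0366 × 0.707107 = 46.69 kN.
ΣF_y = 0: O_y + T·sin45° − 40 − 30 = 0 → O_y = 70 − 66.0366 × 0.707107 = 23.31 kN.

T = 66.04 kN, O_x = 46.69 kN, O_y = 23.31 kN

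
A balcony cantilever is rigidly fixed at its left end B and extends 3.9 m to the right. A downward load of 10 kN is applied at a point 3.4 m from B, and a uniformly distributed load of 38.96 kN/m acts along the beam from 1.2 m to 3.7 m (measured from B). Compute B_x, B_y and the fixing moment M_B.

Resultant of the distributed load: 38.96 × 2.5 = 97.4 kN at 2.45 m from B.
ΣF_x = 0: B_x = 0.
ΣF_y = 0: B_y − 10 − 38.96·2.5 = 0 → B_y = 107.4 kN.
ΣM about B: M_B − 10·3.4 − (38.96·2.5)·2.45 = 0 → M_B = 272.6 kN·m.

B_x = 0, B_y = 107.4 kN, M_B = 272.6 kN·m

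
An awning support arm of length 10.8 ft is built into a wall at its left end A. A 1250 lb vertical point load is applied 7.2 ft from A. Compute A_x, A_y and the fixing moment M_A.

A_x = 0, A_y = 1250 lb, M_A = 9000 lb·ft

ΣF_x = 0: A_x = 0.
ΣF_y = 0: A_y − 1250 = 0 → A_y = 1250 lb.
ΣM about A: M_A − 1250·7.2 = 0 → M_A = 9000 lb·ft.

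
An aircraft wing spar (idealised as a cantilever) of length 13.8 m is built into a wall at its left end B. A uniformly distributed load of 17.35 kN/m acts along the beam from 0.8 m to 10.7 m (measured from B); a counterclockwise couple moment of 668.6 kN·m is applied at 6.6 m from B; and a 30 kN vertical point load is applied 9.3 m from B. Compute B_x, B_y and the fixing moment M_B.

Resultant of the distributed load: 17.35 × 9.9 = 171.765 kN at 5.75 m from B.
ΣF_x = 0: B_x = 0.
ΣF_y = 0: B_y − 17.35·9.9 − 30 = 0 → B_y = 201.8 kN.
ΣM about B: M_B − (17.35·9.9)·5.75 + 668.6 − 30·9.3 = 0 → M_B = 598.0 kN·m.

B_x = 0, B_y = 201.8 kN, M_B = 598.0 kN·m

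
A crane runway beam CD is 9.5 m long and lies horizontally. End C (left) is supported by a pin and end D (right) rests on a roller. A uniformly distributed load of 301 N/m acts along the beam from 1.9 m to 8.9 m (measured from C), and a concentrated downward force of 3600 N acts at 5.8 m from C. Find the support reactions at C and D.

C_x = 0, C_y = 2311 N, D_y = 3396 N

Resultant of the distributed load: 301 × 7 = 2107 N at 5.4 m from C.
ΣM about C: D_y·9.5 − (301·7)·5.4 − 3600·5.8 = 0 → D_y = 32257.8/9.5 = 3395.56 ≈ 3396 N.
ΣF_y = 0: C_y + 3395.56 − 301·7 − 3600 = 0 → C_y = 2311 N.
ΣF_x = 0: no horizontal applied forces, so C_x = 0.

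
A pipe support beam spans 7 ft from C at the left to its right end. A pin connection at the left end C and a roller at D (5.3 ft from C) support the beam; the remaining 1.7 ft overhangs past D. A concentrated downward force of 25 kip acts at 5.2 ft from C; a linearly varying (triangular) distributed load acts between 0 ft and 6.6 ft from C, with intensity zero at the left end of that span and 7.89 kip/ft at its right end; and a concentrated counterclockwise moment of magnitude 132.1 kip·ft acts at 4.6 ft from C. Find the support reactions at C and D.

C_x = 0, C_y = 29.82 kip, D_y = 21.22 kip

Resultant of the triangular load: ½ × 7.89 × 6.6 = 26.037 kip, acting at 4.4 ft from C (one-third of the span from the peak).
ΣM about C: D_y·5.3 − 25·5.2 − (½·7.89·6.6)·4.4 + 132.1 = 0 → D_y = 112.4628/5.3 = 21.2194 ≈ 21.22 kip.
ΣF_y = 0: C_y + 21.2194 − 25 − ½·7.89·6.6 = 0 → C_y = 29.82 kip.
ΣF_x = 0: no horizontal applied forces, so C_x = 0.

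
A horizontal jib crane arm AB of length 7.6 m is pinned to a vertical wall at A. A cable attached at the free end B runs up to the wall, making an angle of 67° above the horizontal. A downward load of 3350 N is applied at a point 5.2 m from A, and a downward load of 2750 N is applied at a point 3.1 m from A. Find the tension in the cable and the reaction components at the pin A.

T = 3709 N, A_x = 1449 N, A_y = 2686 N

ΣM about A: T·sin67°·7.6 − 3350·5.2 − 2750·3.1 = 0 → T = 25945/(7.6·0.920505) = 3708.63 ≈ 3709 N.
ΣF_x = 0: A_x − T·cos67° = 0 → A_x = 3708.63 × 0.390731 = 1449 N.
ΣF_y = 0: A_y + T·sin67° − 3350 − 2750 = 0 → A_y = 6100 − 3708.63 × 0.920505 = 2686 N.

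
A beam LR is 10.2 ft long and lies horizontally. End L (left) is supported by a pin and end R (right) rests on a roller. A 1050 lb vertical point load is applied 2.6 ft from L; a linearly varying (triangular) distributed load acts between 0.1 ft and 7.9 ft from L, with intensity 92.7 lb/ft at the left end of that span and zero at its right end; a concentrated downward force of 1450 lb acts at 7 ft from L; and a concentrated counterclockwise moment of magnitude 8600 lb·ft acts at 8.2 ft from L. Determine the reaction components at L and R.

Resultant of the triangular load: ½ × 92.7 × 7.8 = 361.53 lb, acting at 2.7 ft from L (one-third of the span from the peak).
ΣM about L: R_y·10.2 − 1050·2.6 − (½·92.7·7.8)·2.7 − 1450·7 + 8600 = 0 → R_y = 5256.131/10.2 = 515.307 ≈ 515.3 lb.
ΣF_y = 0: L_y + 515.307 − 1050 − ½·92.7·7.8 − 1450 = 0 → L_y = 2346 lb.
ΣF_x = 0: no horizontal applied forces, so L_x = 0.

L_x = 0, L_y = 2346 lb, R_y = 515.3 lb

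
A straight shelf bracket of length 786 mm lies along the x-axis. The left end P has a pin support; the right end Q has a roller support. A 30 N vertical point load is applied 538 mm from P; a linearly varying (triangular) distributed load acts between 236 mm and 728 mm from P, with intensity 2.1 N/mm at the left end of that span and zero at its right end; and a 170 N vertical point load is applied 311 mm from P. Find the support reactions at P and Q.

P_x = 0, P_y = 365.9 N, Q_y = 350.7 N

Resultant of the triangular load: ½ × 2.1 × 492 = 516.6 N, acting at 400 mm from P (one-third of the span from the peak).
Taking moments about P: Q_y·786 − 30·538 − (½·2.1·492)·400 − 170·311 = 0 → Q_y = 275650/786 = 350.7 N.
ΣF_y = 0: P_y + 350.7 − 30 − ½·2.1·492 − 170 = 0 → P_y = 365.9 N.
ΣF_x = 0: no horizontal applied forces, so P_x = 0.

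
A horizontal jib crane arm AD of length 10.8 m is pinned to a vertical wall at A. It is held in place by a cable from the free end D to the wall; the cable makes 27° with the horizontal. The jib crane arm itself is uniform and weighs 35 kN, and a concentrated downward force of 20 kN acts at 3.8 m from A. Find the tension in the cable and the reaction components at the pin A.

T = 54.05 kN, A_x = 48.16 kN, A_y = 30.46 kN

ΣM about A: T·sin27°·10.8 − 35·5.4 − 20·3.8 = 0 → T = 265/(10.8·0.45399) = 54.0475 ≈ 54.05 kN.
ΣF_x = 0: A_x − T·cos27° = 0 → A_x = 54.0475 × 0.891007 = 48.16 kN.
ΣF_y = 0: A_y + T·sin27° − 35 − 20 = 0 → A_y = 55 − 54.0475 × 0.45399 = 30.46 kN.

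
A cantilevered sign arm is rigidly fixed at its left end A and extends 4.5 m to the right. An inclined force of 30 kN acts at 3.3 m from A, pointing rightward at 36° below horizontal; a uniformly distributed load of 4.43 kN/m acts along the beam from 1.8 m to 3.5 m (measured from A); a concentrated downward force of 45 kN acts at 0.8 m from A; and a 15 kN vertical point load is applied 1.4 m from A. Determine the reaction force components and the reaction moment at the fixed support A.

Resultant of the distributed load: 4.43 × 1.7 = 7.531 kN at 2.65 m from A.
ΣF_x = 0: A_x + 30·cos36° = 0 → A_x = -24.27 kN.
ΣF_y = 0: A_y − 30·sin36° − 4.43·1.7 − 45 − 15 = 0 → A_y = 85.16 kN.
ΣM about A: M_A − 30·sin36°·3.3 − (4.43·1.7)·2.65 − 45·0.8 − 15·1.4 = 0 → M_A = 135.1 kN·m.

A_x = -24.27 kN, A_y = 85.16 kN, M_A = 135.1 kN·m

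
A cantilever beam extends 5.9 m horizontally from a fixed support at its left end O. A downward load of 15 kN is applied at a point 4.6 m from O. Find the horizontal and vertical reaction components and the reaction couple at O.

O_x = 0, O_y = 15.00 kN, M_O = 69.00 kN·m

ΣF_x = 0: O_x = 0.
ΣF_y = 0: O_y − 15 = 0 → O_y = 15.00 kN.
ΣM about O: M_O − 15·4.6 = 0 → M_O = 69.00 kN·m.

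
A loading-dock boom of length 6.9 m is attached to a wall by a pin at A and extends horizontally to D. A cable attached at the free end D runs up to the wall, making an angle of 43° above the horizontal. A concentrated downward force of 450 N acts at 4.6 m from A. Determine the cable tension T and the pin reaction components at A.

T = 439.9 N, A_x = 321.7 N, A_y = 150.0 N

ΣM about A: T·sin43°·6.9 − 450·4.6 = 0 → T = 2070/(6.9·0.681998) = 439.884 ≈ 439.9 N.
ΣF_x = 0: A_x − T·cos43° = 0 → A_x = 439.884 × 0.731354 = 321.7 N.
ΣF_y = 0: A_y + T·sin43° − 450 = 0 → A_y = 450 − 439.884 × 0.681998 = 150.0 N.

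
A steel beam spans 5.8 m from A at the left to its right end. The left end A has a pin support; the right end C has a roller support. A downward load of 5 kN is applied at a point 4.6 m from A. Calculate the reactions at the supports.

Taking moments about A: C_y·5.8 − 5·4.6 = 0 → C_y = 23/5.8 = 3.96552 ≈ 3.966 kN.
ΣF_y = 0: A_y + 3.96552 − 5 = 0 → A_y = 1.034 kN.
ΣF_x = 0: no horizontal applied forces, so A_x = 0.

A_x = 0, A_y = 1.034 kN, C_y = 3.966 kN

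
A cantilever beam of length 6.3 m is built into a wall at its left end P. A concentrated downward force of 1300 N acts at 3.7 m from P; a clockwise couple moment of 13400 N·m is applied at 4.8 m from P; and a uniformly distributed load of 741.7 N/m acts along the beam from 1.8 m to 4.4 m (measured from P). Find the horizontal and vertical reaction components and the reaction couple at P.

P_x = 0, P_y = 3228 N, M_P = 24190 N·m

Resultant of the distributed load: 741.7 × 2.6 = 1928.42 N at 3.1 m from P.
ΣF_x = 0: P_x = 0.
ΣF_y = 0: P_y − 1300 − 741.7·2.6 = 0 → P_y = 3228 N.
ΣM about P: M_P − 1300·3.7 − 13400 − (741.7·2.6)·3.1 = 0 → M_P = 24190 N·m.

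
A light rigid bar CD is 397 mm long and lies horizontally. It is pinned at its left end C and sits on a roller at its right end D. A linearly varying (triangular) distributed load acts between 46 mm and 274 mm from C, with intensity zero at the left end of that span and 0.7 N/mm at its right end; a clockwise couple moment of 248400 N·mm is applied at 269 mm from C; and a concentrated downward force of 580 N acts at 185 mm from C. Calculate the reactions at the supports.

Resultant of the triangular load: ½ × 0.7 × 228 = 79.8 N, acting at 198 mm from C (one-third of the span from the peak).
Taking moments about C: D_y·397 − (½·0.7·228)·198 − 248400 − 580·185 = 0 → D_y = 371500.4/397 = 935.769 ≈ 935.8 N.
ΣF_y = 0: C_y + 935.769 − ½·0.7·228 − 580 = 0 → C_y = -276.0 N.
ΣF_x = 0: no horizontal applied forces, so C_x = 0.

C_x = 0, C_y = -276.0 N, D_y = 935.8 N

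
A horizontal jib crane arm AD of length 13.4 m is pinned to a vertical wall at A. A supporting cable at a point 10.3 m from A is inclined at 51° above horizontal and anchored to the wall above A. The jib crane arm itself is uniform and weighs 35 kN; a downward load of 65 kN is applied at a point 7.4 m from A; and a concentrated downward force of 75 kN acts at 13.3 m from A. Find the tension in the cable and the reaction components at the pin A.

T = 214.0 kN, A_x = 134.7 kN, A_y = 8.689 kN

ΣM about A: T·sin51°·10.3 − 35·6.7 − 65·7.4 − 75·13.3 = 0 → T = 1713/(10.3·0.777146) = 214.002 ≈ 214.0 kN.
ΣF_x = 0: A_x − T·cos51° = 0 → A_x = 214.002 × 0.62932 = 134.7 kN.
ΣF_y = 0: A_y + T·sin51° − 35 − 65 − 75 = 0 → A_y = 175 − 214.002 × 0.777146 = 8.689 kN.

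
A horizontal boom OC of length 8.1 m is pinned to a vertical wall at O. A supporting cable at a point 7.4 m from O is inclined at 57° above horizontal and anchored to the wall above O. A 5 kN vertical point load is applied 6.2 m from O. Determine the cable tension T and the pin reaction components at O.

T = 4.995 kN, O_x = 2.720 kN, O_y = 0.8108 kN

ΣM about O: T·sin57°·7.4 − 5·6.2 = 0 → T = 31/(7.4·0.838671) = 4.99503 ≈ 4.995 kN.
ΣF_x = 0: O_x − T·cos57° = 0 → O_x = 4.99503 × 0.544639 = 2.720 kN.
ΣF_y = 0: O_y + T·sin57° − 5 = 0 → O_y = 5 − 4.99503 × 0.838671 = 0.8108 kN.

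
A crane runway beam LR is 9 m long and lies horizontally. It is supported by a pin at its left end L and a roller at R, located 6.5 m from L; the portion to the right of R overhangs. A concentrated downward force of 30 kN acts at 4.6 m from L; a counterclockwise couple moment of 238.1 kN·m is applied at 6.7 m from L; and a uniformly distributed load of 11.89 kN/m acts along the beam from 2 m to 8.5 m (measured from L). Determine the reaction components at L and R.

Resultant of the distributed load: 11.89 × 6.5 = 77.285 kN at 5.25 m from L.
Taking moments about L: R_y·6.5 − 30·4.6 + 238.1 − (11.89·6.5)·5.25 = 0 → R_y = 305.64625/6.5 = 47.0225 ≈ 47.02 kN.
ΣF_y = 0: L_y + 47.0225 − 30 − 11.89·6.5 = 0 → L_y = 60.26 kN.
ΣF_x = 0: no horizontal applied forces, so L_x = 0.

L_x = 0, L_y = 60.26 kN, R_y = 47.02 kN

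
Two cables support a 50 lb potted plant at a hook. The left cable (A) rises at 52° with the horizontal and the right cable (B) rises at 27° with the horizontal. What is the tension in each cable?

ΣF_x = 0: −T_A·cos52° + T_B·cos27° = 0 → T_B = 0.690973·T_A.
ΣF_y = 0: T_A·sin52° + T_B·sin27° = 50.
Substitute: T_A·(0.788011 + 0.690973·0.45399) = 50 → T_A = 45.3842 ≈ 45.38 lb.
Then T_B = 0.690973 × 45.3842 = 31.36 lb.

T_A = 45.38 lb, T_B = 31.36 lb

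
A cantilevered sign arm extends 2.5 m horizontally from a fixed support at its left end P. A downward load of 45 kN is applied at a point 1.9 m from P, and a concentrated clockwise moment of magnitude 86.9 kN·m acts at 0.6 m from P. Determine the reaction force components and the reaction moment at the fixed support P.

ΣF_x = 0: P_x = 0.
ΣF_y = 0: P_y − 45 = 0 → P_y = 45.00 kN.
ΣM about P: M_P − 45·1.9 − 86.9 = 0 → M_P = 172.4 kN·m.

P_x = 0, P_y = 45.00 kN, M_P = 172.4 kN·m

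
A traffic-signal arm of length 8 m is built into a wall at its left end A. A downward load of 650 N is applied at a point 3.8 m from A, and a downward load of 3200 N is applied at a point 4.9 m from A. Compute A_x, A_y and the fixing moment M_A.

A_x = 0, A_y = 3850 N, M_A = 18150 N·m

ΣF_x = 0: A_x = 0.
ΣF_y = 0: A_y − 650 − 3200 = 0 → A_y = 3850 N.
ΣM about A: M_A − 650·3.8 − 3200·4.9 = 0 → M_A = 18150 N·m.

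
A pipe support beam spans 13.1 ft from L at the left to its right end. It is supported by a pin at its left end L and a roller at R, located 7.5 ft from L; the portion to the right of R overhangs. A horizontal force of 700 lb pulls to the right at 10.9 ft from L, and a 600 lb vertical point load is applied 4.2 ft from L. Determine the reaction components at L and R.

Taking moments about L: R_y·7.5 − 600·4.2 = 0 → R_y = 2520/7.5 = 336.0 lb.
ΣF_y = 0: L_y + 336 − 600 = 0 → L_y = 264.0 lb.
ΣF_x = 0: L_x + 700 = 0 → L_x = -700.0 lb.

L_x = -700.0 lb, L_y = 264.0 lb, R_y = 336.0 lb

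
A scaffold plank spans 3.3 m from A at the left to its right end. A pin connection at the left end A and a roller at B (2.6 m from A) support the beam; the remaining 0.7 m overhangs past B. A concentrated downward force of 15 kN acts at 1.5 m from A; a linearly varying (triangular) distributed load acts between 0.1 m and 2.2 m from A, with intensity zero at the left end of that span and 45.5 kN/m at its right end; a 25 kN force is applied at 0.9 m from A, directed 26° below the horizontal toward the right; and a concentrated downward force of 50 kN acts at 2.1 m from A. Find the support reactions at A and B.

Resultant of the triangular load: ½ × 45.5 × 2.1 = 47.775 kN, acting at 1.5 m from A (one-third of the span from the peak).
Moments about A: B_y·2.6 − 15·1.5 − (½·45.5·2.1)·1.5 − 25·sin26°·0.9 − 50·2.1 = 0 → B_y = 209.026/2.6 = 80.3946 ≈ 80.39 kN.
ΣF_y = 0: A_y + 80.3946 − 15 − ½·45.5·2.1 − 25·sin26° − 50 = 0 → A_y = 43.34 kN.
ΣF_x = 0: A_x + 25·cos26° = 0 → A_x = -22.47 kN.

A_x = -22.47 kN, A_y = 43.34 kN, B_y = 80.39 kN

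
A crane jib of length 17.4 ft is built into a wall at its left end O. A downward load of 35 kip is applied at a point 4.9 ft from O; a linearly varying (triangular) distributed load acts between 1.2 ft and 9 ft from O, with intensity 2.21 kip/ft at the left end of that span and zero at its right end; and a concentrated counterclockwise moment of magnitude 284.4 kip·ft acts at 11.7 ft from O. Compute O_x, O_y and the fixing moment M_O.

O_x = 0, O_y = 43.62 kip, M_O = -80.15 kip·ft

Resultant of the triangular load: ½ × 2.21 × 7.8 = 8.619 kip, acting at 3.8 ft from O (one-third of the span from the peak).
ΣF_x = 0: O_x = 0.
ΣF_y = 0: O_y − 35 − ½·2.21·7.8 = 0 → O_y = 43.62 kip.
ΣM about O: M_O − 35·4.9 − (½·2.21·7.8)·3.8 + 284.4 = 0 → M_O = -80.15 kip·ft.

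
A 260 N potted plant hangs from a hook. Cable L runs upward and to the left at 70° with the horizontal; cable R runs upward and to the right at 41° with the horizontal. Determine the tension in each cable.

ΣF_x = 0: −T_L·cos70° + T_R·cos41° = 0 → T_R = 0.453181·T_L.
ΣF_y = 0: T_L·sin70° + T_R·sin41° = 260.
Substitute: T_L·(0.939693 + 0.453181·0.656059) = 260 → T_L = 210.185 ≈ 210.2 N.
Then T_R = 0.453181 × 210.185 = 95.25 N.

T_L = 210.2 N, T_R = 95.25 N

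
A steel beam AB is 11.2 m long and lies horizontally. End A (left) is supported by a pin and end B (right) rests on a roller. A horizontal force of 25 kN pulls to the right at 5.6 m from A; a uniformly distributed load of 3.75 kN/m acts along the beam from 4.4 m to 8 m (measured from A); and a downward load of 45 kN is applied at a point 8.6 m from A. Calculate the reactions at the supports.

Resultant of the distributed load: 3.75 × 3.6 = 13.5 kN at 6.2 m from A.
Moments about A: B_y·11.2 − (3.75·3.6)·6.2 − 45·8.6 = 0 → B_y = 470.7/11.2 = 42.0268 ≈ 42.03 kN.
ΣF_y = 0: A_y + 42.0268 − 3.75·3.6 − 45 = 0 → A_y = 16.47 kN.
ΣF_x = 0: A_x + 25 = 0 → A_x = -25.00 kN.

A_x = -25.00 kN, A_y = 16.47 kN, B_y = 42.03 kN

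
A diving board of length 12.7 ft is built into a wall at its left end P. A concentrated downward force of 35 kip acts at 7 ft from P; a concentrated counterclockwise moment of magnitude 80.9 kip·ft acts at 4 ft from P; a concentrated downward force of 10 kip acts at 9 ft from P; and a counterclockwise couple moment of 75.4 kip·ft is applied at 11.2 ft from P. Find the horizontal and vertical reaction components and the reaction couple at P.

ΣF_x = 0: P_x = 0.
ΣF_y = 0: P_y − 35 − 10 = 0 → P_y = 45.00 kip.
ΣM about P: M_P − 35·7 + 80.9 − 10·9 + 75.4 = 0 → M_P = 178.7 kip·ft.

P_x = 0, P_y = 45.00 kip, M_P = 178.7 kip·ft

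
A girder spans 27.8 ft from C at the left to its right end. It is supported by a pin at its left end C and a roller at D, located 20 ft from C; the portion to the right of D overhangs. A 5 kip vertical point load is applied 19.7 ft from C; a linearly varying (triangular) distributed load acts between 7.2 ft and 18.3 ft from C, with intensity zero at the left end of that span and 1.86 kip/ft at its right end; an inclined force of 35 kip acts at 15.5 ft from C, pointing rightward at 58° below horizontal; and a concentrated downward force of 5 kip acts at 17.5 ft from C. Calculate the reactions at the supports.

C_x = -18.55 kip, C_y = 10.17 kip, D_y = 39.84 kip

Resultant of the triangular load: ½ × 1.86 × 11.1 = 10.323 kip, acting at 14.6 ft from C (one-third of the span from the peak).
Taking moments about C: D_y·20 − 5·19.7 − (½·1.86·11.1)·14.6 − 35·sin58°·15.5 − 5·17.5 = 0 → D_y = 796.782/20 = 39.8391 ≈ 39.84 kip.
ΣF_y = 0: C_y + 39.8391 − 5 − ½·1.86·11.1 − 35·sin58° − 5 = 0 → C_y = 10.17 kip.
ΣF_x = 0: C_x + 35·cos58° = 0 → C_x = -18.55 kip.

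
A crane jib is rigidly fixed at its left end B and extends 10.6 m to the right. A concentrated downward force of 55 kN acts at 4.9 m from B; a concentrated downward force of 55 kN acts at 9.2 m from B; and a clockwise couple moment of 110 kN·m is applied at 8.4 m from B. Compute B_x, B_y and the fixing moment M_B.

ΣF_x = 0: B_x = 0.
ΣF_y = 0: B_y − 55 − 55 = 0 → B_y = 110.0 kN.
ΣM about B: M_B − 55·4.9 − 55·9.2 − 110 = 0 → M_B = 885.5 kN·m.

B_x = 0, B_y = 110.0 kN, M_B = 885.5 kN·m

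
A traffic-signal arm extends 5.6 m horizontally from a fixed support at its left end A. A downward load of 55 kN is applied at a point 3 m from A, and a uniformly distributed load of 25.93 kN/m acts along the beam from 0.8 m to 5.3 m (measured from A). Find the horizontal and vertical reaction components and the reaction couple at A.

A_x = 0, A_y = 171.7 kN, M_A = 520.9 kN·m

Resultant of the distributed load: 25.93 × 4.5 = 116.685 kN at 3.05 m from A.
ΣF_x = 0: A_x = 0.
ΣF_y = 0: A_y − 55 − 25.93·4.5 = 0 → A_y = 171.7 kN.
ΣM about A: M_A − 55·3 − (25.93·4.5)·3.05 = 0 → M_A = 520.9 kN·m.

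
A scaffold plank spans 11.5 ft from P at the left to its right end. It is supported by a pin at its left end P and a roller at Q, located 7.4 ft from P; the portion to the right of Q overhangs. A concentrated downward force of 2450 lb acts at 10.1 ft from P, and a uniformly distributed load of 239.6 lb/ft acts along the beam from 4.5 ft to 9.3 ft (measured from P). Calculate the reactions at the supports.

Resultant of the distributed load: 239.6 × 4.8 = 1150.08 lb at 6.9 ft from P.
Moments about P: Q_y·7.4 − 2450·10.1 − (239.6·4.8)·6.9 = 0 → Q_y = 32680.552/7.4 = 4416.29 ≈ 4416 lb.
ΣF_y = 0: P_y + 4416.29 − 2450 − 239.6·4.8 = 0 → P_y = -816.2 lb.
ΣF_x = 0: no horizontal applied forces, so P_x = 0.

P_x = 0, P_y = -816.2 lb, Q_y = 4416 lb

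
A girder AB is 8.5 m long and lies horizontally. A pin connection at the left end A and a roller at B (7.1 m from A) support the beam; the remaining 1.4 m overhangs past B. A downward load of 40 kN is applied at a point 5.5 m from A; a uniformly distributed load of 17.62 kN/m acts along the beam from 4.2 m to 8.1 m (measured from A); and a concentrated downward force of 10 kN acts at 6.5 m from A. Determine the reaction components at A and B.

Resultant of the distributed load: 17.62 × 3.9 = 68.718 kN at 6.15 m from A.
Taking moments about A: B_y·7.1 − 40·5.5 − (17.62·3.9)·6.15 − 10·6.5 = 0 → B_y = 707.6157/7.1 = 99.6642 ≈ 99.66 kN.
ΣF_y = 0: A_y + 99.6642 − 40 − 17.62·3.9 − 10 = 0 → A_y = 19.05 kN.
ΣF_x = 0: no horizontal applied forces, so A_x = 0.

A_x = 0, A_y = 19.05 kN, B_y = 99.66 kN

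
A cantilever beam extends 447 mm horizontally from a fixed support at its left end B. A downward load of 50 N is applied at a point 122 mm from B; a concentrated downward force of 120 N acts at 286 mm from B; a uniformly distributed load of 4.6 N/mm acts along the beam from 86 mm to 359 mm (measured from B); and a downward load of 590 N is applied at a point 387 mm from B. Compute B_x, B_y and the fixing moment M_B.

B_x = 0, B_y = 2016 N, M_B = 548200 N·mm

Resultant of the distributed load: 4.6 × 273 = 1255.8 N at 222.5 mm from B.
ΣF_x = 0: B_x = 0.
ΣF_y = 0: B_y − 50 − 120 − 4.6·273 − 590 = 0 → B_y = 2016 N.
ΣM about B: M_B − 50·122 − 120·286 − (4.6·273)·222.5 − 590·387 = 0 → M_B = 548200 N·mm.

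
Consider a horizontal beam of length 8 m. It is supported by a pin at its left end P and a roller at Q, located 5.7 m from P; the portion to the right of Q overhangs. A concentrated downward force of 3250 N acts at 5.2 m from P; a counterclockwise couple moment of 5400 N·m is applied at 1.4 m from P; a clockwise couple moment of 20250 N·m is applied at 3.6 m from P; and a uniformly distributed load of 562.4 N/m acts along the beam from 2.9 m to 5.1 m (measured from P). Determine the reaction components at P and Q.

Resultant of the distributed load: 562.4 × 2.2 = 1237.28 N at 4 m from P.
ΣM about P: Q_y·5.7 − 3250·5.2 + 5400 − 20250 − (562.4·2.2)·4 = 0 → Q_y = 36699.12/5.7 = 6438.44 ≈ 6438 N.
ΣF_y = 0: P_y + 6438.44 − 3250 − 562.4·2.2 = 0 → P_y = -1951 N.
ΣF_x = 0: no horizontal applied forces, so P_x = 0.

P_x = 0, P_y = -1951 N, Q_y = 6438 N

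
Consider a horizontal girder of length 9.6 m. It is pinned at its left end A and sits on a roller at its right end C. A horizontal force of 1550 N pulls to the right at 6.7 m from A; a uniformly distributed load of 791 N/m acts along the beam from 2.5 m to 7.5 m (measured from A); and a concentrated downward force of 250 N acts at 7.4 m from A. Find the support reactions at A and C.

A_x = -1550 N, A_y = 1952 N, C_y = 2253 N

Resultant of the distributed load: 791 × 5 = 3955 N at 5 m from A.
Taking moments about A: C_y·9.6 − (791·5)·5 − 250·7.4 = 0 → C_y = 21625/9.6 = 2252.6 ≈ 2253 N.
ΣF_y = 0: A_y + 2252.6 − 791·5 − 250 = 0 → A_y = 1952 N.
ΣF_x = 0: A_x + 1550 = 0 → A_x = -1550 N.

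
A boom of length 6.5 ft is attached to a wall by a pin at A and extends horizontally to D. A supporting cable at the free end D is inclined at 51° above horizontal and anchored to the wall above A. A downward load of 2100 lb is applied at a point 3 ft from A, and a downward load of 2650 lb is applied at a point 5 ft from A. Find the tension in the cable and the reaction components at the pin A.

ΣM about A: T·sin51°·6.5 − 2100·3 − 2650·5 = 0 → T = 19550/(6.5·0.777146) = 3870.18 ≈ 3870 lb.
ΣF_x = 0: A_x − T·cos51° = 0 → A_x = 3870.18 × 0.62932 = 2436 lb.
ΣF_y = 0: A_y + T·sin51° − 2100 − 2650 = 0 → A_y = 4750 − 3870.18 × 0.777146 = 1742 lb.

T = 3870 lb, A_x = 2436 lb, A_y = 1742 lb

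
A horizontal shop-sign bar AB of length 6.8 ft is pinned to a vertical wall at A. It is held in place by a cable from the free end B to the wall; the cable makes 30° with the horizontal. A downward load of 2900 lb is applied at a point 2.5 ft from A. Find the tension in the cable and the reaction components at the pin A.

ΣM about A: T·sin30°·6.8 − 2900·2.5 = 0 → T = 7250/(6.8·0.5) = 2132.35 ≈ 2132 lb.
ΣF_x = 0: A_x − T·cos30° = 0 → A_x = 2132.35 × 0.866025 = 1847 lb.
ΣF_y = 0: A_y + T·sin30° − 2900 = 0 → A_y = 2900 − 2132.35 × 0.5 = 1834 lb.

T = 2132 lb, A_x = 1847 lb, A_y = 1834 lb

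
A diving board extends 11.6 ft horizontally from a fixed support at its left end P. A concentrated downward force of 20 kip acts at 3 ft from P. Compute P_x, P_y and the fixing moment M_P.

ΣF_x = 0: P_x = 0.
ΣF_y = 0: P_y − 20 = 0 → P_y = 20.00 kip.
ΣM about P: M_P − 20·3 = 0 → M_P = 60.00 kip·ft.

P_x = 0, P_y = 20.00 kip, M_P = 60.00 kip·ft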